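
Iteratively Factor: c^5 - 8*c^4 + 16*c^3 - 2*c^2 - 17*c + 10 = (c + 1)*(c^4 - 9*c^3 + 25*c^2 - 27*c + 10) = (c - 1)*(c + 1)*(c^3 - 8*c^2 + 17*c - 10) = (c - 1)^2*(c + 1)*(c^2 - 7*c + 10) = (c - 2)*(c - 1)^2*(c + 1)*(c - 5)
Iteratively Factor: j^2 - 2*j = (j - 2)*(j)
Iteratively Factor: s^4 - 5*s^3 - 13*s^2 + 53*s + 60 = (s + 1)*(s^3 - 6*s^2 - 7*s + 60) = (s - 4)*(s + 1)*(s^2 - 2*s - 15) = (s - 5)*(s - 4)*(s + 1)*(s + 3)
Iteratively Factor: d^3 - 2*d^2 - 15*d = (d - 5)*(d^2 + 3*d) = (d - 5)*(d + 3)*(d)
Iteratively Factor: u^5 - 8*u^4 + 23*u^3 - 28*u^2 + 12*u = (u - 1)*(u^4 - 7*u^3 + 16*u^2 - 12*u) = u*(u - 1)*(u^3 - 7*u^2 + 16*u - 12) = u*(u - 2)*(u - 1)*(u^2 - 5*u + 6) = u*(u - 2)^2*(u - 1)*(u - 3)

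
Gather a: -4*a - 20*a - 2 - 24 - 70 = -24*a - 96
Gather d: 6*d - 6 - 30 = 6*d - 36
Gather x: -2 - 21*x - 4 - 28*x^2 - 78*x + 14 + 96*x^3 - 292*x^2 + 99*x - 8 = 96*x^3 - 320*x^2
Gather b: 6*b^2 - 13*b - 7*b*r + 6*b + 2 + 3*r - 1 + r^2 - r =6*b^2 + b*(-7*r - 7) + r^2 + 2*r + 1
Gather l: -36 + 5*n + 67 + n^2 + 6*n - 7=n^2 + 11*n + 24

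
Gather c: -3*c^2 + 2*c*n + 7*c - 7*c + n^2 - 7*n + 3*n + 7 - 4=-3*c^2 + 2*c*n + n^2 - 4*n + 3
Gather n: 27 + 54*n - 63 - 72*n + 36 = -18*n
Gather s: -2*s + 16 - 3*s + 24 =40 - 5*s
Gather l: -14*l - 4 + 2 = -14*l - 2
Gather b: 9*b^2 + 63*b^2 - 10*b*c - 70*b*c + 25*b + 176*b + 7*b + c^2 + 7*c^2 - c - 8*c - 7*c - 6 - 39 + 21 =72*b^2 + b*(208 - 80*c) + 8*c^2 - 16*c - 24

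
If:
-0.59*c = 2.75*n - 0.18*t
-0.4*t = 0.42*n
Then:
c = 4.74414850686037*t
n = -0.952380952380952*t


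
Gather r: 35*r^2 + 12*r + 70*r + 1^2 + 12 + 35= 35*r^2 + 82*r + 48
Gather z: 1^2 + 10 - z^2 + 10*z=-z^2 + 10*z + 11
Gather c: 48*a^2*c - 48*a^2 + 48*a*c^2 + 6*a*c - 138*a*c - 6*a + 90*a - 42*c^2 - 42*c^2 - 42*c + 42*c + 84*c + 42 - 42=-48*a^2 + 84*a + c^2*(48*a - 84) + c*(48*a^2 - 132*a + 84)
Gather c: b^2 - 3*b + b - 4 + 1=b^2 - 2*b - 3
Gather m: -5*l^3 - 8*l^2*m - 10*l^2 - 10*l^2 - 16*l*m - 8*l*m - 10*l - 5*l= -5*l^3 - 20*l^2 - 15*l + m*(-8*l^2 - 24*l)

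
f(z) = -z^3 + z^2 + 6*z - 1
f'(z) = -3*z^2 + 2*z + 6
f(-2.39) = 4.02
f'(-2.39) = -15.92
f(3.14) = -3.26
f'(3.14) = -17.30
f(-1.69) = -3.46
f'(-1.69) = -5.95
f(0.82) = 4.04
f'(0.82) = 5.62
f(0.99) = 4.95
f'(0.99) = 5.04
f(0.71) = 3.41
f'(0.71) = 5.91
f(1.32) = 6.36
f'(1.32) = 3.41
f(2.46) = 4.92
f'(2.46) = -7.23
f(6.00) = -145.00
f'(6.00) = -90.00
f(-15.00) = 3509.00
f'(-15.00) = -699.00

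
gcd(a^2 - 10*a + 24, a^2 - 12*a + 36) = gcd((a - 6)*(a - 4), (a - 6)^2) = a - 6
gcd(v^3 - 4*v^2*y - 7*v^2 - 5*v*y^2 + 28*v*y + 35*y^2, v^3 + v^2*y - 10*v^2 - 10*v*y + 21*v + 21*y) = v^2 + v*y - 7*v - 7*y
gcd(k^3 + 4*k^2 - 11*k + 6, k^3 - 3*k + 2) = k^2 - 2*k + 1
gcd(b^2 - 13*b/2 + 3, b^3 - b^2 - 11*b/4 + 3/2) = b - 1/2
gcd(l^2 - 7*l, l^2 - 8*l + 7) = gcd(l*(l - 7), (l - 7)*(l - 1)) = l - 7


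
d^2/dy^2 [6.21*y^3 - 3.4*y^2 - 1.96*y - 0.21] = 37.26*y - 6.8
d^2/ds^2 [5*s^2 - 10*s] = 10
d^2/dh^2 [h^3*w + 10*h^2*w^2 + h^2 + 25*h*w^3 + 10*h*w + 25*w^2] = 6*h*w + 20*w^2 + 2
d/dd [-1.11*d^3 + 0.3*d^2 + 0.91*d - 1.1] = -3.33*d^2 + 0.6*d + 0.91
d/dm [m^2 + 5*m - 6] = 2*m + 5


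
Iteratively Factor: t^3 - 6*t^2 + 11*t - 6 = (t - 1)*(t^2 - 5*t + 6) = (t - 2)*(t - 1)*(t - 3)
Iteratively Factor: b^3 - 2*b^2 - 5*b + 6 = (b - 1)*(b^2 - b - 6) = (b - 1)*(b + 2)*(b - 3)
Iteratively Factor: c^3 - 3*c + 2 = (c - 1)*(c^2 + c - 2) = (c - 1)*(c + 2)*(c - 1)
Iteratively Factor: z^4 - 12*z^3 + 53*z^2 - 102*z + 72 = (z - 3)*(z^3 - 9*z^2 + 26*z - 24) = (z - 3)^2*(z^2 - 6*z + 8) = (z - 4)*(z - 3)^2*(z - 2)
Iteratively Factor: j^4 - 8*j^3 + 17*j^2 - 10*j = (j - 1)*(j^3 - 7*j^2 + 10*j) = (j - 2)*(j - 1)*(j^2 - 5*j) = (j - 5)*(j - 2)*(j - 1)*(j)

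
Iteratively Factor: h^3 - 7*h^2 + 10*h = (h)*(h^2 - 7*h + 10) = h*(h - 5)*(h - 2)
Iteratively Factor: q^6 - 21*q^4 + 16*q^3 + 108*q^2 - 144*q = (q - 3)*(q^5 + 3*q^4 - 12*q^3 - 20*q^2 + 48*q) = (q - 3)*(q + 3)*(q^4 - 12*q^2 + 16*q) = (q - 3)*(q + 3)*(q + 4)*(q^3 - 4*q^2 + 4*q) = q*(q - 3)*(q + 3)*(q + 4)*(q^2 - 4*q + 4) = q*(q - 3)*(q - 2)*(q + 3)*(q + 4)*(q - 2)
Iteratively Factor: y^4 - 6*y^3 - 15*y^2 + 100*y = (y + 4)*(y^3 - 10*y^2 + 25*y) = (y - 5)*(y + 4)*(y^2 - 5*y) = y*(y - 5)*(y + 4)*(y - 5)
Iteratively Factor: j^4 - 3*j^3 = (j - 3)*(j^3) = j*(j - 3)*(j^2) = j^2*(j - 3)*(j)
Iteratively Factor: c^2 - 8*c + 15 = (c - 5)*(c - 3)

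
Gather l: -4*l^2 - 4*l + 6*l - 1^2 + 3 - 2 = -4*l^2 + 2*l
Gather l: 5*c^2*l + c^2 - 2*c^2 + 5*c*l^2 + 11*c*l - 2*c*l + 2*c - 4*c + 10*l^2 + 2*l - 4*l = -c^2 - 2*c + l^2*(5*c + 10) + l*(5*c^2 + 9*c - 2)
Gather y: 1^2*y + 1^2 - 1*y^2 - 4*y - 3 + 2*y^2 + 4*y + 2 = y^2 + y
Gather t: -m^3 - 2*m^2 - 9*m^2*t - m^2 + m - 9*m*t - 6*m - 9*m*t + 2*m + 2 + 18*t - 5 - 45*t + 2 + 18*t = -m^3 - 3*m^2 - 3*m + t*(-9*m^2 - 18*m - 9) - 1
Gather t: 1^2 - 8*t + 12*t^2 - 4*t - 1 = 12*t^2 - 12*t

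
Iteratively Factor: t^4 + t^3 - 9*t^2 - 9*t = (t - 3)*(t^3 + 4*t^2 + 3*t) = (t - 3)*(t + 1)*(t^2 + 3*t) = t*(t - 3)*(t + 1)*(t + 3)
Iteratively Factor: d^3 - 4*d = (d + 2)*(d^2 - 2*d) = (d - 2)*(d + 2)*(d)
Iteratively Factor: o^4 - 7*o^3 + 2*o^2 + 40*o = (o + 2)*(o^3 - 9*o^2 + 20*o) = (o - 5)*(o + 2)*(o^2 - 4*o) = (o - 5)*(o - 4)*(o + 2)*(o)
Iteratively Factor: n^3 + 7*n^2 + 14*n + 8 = (n + 4)*(n^2 + 3*n + 2) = (n + 1)*(n + 4)*(n + 2)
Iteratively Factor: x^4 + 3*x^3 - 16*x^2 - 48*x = (x)*(x^3 + 3*x^2 - 16*x - 48) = x*(x - 4)*(x^2 + 7*x + 12) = x*(x - 4)*(x + 4)*(x + 3)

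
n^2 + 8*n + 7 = (n + 1)*(n + 7)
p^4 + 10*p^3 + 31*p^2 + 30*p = p*(p + 2)*(p + 3)*(p + 5)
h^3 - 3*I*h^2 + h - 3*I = (h - 3*I)*(h - I)*(h + I)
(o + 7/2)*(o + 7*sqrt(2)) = o^2 + 7*o/2 + 7*sqrt(2)*o + 49*sqrt(2)/2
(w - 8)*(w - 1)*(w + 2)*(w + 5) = w^4 - 2*w^3 - 45*w^2 - 34*w + 80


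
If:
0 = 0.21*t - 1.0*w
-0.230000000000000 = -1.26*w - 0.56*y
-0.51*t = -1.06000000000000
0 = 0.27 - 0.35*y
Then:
No Solution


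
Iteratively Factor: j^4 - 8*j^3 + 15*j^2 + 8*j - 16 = (j - 1)*(j^3 - 7*j^2 + 8*j + 16) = (j - 4)*(j - 1)*(j^2 - 3*j - 4) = (j - 4)*(j - 1)*(j + 1)*(j - 4)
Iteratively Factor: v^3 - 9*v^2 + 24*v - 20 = (v - 2)*(v^2 - 7*v + 10) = (v - 5)*(v - 2)*(v - 2)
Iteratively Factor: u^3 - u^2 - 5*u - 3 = (u + 1)*(u^2 - 2*u - 3) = (u + 1)^2*(u - 3)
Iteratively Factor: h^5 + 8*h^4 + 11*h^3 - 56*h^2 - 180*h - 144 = (h - 3)*(h^4 + 11*h^3 + 44*h^2 + 76*h + 48) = (h - 3)*(h + 4)*(h^3 + 7*h^2 + 16*h + 12) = (h - 3)*(h + 2)*(h + 4)*(h^2 + 5*h + 6) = (h - 3)*(h + 2)*(h + 3)*(h + 4)*(h + 2)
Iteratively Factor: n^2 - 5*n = (n - 5)*(n)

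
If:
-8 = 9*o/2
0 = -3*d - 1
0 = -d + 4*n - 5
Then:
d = -1/3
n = 7/6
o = -16/9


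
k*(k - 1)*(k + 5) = k^3 + 4*k^2 - 5*k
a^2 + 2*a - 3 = (a - 1)*(a + 3)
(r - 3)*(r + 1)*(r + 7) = r^3 + 5*r^2 - 17*r - 21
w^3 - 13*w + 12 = (w - 3)*(w - 1)*(w + 4)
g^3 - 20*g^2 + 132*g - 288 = (g - 8)*(g - 6)^2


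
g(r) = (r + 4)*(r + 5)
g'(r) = 2*r + 9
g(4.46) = 80.03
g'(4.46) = 17.92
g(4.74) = 85.13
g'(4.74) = 18.48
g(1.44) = 35.03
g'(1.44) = 11.88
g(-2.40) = 4.16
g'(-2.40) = 4.20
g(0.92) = 29.13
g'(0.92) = 10.84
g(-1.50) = 8.75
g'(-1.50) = 6.00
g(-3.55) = 0.65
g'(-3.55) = 1.90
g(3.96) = 71.32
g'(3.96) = 16.92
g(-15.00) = 110.00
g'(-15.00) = -21.00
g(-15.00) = 110.00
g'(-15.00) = -21.00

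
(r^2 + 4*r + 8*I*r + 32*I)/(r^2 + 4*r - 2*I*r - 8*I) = (r + 8*I)/(r - 2*I)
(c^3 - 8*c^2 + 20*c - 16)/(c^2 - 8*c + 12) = (c^2 - 6*c + 8)/(c - 6)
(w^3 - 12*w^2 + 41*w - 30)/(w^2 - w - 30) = (w^2 - 6*w + 5)/(w + 5)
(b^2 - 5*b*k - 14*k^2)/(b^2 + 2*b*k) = (b - 7*k)/b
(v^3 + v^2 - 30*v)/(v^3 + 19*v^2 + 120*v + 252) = v*(v - 5)/(v^2 + 13*v + 42)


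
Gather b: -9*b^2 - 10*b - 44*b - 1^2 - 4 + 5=-9*b^2 - 54*b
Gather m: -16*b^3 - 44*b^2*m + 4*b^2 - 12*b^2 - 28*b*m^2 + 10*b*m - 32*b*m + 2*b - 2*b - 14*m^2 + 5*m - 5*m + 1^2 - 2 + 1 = -16*b^3 - 8*b^2 + m^2*(-28*b - 14) + m*(-44*b^2 - 22*b)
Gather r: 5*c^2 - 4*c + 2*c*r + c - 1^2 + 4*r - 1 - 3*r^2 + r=5*c^2 - 3*c - 3*r^2 + r*(2*c + 5) - 2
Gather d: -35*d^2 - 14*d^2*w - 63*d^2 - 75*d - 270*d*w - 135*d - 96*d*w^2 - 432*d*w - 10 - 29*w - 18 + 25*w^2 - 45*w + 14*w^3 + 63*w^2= d^2*(-14*w - 98) + d*(-96*w^2 - 702*w - 210) + 14*w^3 + 88*w^2 - 74*w - 28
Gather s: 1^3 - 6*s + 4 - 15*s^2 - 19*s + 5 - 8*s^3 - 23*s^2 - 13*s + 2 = -8*s^3 - 38*s^2 - 38*s + 12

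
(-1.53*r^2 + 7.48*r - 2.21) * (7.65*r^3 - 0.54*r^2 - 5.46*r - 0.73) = -11.7045*r^5 + 58.0482*r^4 - 12.5919*r^3 - 38.5305*r^2 + 6.6062*r + 1.6133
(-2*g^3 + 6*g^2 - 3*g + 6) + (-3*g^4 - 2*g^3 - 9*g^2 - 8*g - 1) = -3*g^4 - 4*g^3 - 3*g^2 - 11*g + 5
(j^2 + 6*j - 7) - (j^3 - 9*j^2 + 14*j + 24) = -j^3 + 10*j^2 - 8*j - 31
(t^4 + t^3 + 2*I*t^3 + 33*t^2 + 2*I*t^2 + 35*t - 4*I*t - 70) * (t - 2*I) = t^5 + t^4 + 37*t^3 + 39*t^2 - 70*I*t^2 - 78*t - 70*I*t + 140*I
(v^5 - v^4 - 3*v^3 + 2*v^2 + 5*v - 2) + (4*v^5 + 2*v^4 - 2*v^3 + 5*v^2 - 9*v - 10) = 5*v^5 + v^4 - 5*v^3 + 7*v^2 - 4*v - 12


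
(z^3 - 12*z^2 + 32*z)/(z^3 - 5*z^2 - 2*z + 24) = z*(z - 8)/(z^2 - z - 6)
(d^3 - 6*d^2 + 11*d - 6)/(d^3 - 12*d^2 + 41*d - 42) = (d - 1)/(d - 7)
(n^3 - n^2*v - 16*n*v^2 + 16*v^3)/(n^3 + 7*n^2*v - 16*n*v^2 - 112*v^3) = (n - v)/(n + 7*v)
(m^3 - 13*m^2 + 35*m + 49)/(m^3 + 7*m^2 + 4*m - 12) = (m^3 - 13*m^2 + 35*m + 49)/(m^3 + 7*m^2 + 4*m - 12)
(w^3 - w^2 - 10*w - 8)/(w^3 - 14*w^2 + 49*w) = (w^3 - w^2 - 10*w - 8)/(w*(w^2 - 14*w + 49))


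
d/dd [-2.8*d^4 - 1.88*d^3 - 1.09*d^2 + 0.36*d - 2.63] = -11.2*d^3 - 5.64*d^2 - 2.18*d + 0.36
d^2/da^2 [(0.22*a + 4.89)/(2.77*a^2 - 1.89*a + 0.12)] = ((0.22*a + 4.89)*(5.54*a - 1.89)*(11.08*a - 3.78) - (3.6564*a + 26.259)*(2.77*a^2 - 1.89*a + 0.12))/(2.77*a^2 - 1.89*a + 0.12)^3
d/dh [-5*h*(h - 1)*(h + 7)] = -15*h^2 - 60*h + 35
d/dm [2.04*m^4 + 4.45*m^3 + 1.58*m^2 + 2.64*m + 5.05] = 8.16*m^3 + 13.35*m^2 + 3.16*m + 2.64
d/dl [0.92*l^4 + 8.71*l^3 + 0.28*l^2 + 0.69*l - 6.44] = 3.68*l^3 + 26.13*l^2 + 0.56*l + 0.69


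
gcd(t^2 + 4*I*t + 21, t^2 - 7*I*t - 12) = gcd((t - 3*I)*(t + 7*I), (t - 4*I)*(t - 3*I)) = t - 3*I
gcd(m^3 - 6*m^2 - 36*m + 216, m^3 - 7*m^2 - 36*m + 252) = m^2 - 36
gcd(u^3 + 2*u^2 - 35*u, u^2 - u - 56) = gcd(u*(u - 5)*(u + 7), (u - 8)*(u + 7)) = u + 7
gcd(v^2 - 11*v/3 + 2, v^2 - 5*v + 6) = v - 3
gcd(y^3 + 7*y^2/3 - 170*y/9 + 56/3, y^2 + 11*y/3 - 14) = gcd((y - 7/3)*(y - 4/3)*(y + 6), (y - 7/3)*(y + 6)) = y^2 + 11*y/3 - 14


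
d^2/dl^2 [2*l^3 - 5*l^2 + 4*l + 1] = 12*l - 10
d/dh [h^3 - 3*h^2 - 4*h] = 3*h^2 - 6*h - 4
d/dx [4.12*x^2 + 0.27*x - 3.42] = 8.24*x + 0.27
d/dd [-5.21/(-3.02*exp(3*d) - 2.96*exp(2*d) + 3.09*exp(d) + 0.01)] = (-47.2026*exp(2*d) - 30.8432*exp(d) + 16.0989)*exp(d)/(3.02*exp(3*d) + 2.96*exp(2*d) - 3.09*exp(d) - 0.01)^2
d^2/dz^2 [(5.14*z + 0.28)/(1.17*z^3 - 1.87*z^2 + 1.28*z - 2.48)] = (42.216876*z^5 - 62.875332*z^4 + 10.751012*z^3 + 187.361448*z^2 - 142.170144*z + 30.95328)/(1.601613*z^9 - 7.679529*z^8 + 17.530695*z^7 - 33.526891*z^6 + 51.734832*z^5 - 57.492648*z^4 + 59.301824*z^3 - 46.69344*z^2 + 23.617536*z - 15.252992)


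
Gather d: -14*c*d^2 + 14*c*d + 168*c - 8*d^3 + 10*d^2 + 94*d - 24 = 168*c - 8*d^3 + d^2*(10 - 14*c) + d*(14*c + 94) - 24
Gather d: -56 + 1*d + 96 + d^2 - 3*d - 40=d^2 - 2*d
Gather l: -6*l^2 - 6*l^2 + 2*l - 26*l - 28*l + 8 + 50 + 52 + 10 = -12*l^2 - 52*l + 120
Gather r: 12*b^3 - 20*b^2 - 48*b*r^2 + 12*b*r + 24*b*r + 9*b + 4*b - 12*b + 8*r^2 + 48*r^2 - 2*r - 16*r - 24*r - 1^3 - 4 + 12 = 12*b^3 - 20*b^2 + b + r^2*(56 - 48*b) + r*(36*b - 42) + 7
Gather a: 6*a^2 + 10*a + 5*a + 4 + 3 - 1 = 6*a^2 + 15*a + 6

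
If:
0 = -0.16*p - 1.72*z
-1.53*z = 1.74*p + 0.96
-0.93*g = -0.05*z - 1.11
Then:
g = 1.20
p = -0.60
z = 0.06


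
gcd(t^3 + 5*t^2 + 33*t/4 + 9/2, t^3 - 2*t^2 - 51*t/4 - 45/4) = t^2 + 3*t + 9/4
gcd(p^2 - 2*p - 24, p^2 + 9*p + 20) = p + 4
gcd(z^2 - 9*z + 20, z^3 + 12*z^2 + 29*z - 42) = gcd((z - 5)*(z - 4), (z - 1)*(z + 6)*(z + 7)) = 1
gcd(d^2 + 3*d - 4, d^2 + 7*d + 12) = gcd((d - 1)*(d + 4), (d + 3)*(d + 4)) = d + 4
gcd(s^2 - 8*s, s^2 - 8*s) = s^2 - 8*s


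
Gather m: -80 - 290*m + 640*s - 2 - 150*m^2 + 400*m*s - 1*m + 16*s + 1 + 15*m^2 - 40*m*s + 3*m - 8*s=-135*m^2 + m*(360*s - 288) + 648*s - 81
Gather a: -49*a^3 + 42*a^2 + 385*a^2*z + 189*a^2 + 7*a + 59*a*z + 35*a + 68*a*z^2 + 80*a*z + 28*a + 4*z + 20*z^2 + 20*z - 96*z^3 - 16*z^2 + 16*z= -49*a^3 + a^2*(385*z + 231) + a*(68*z^2 + 139*z + 70) - 96*z^3 + 4*z^2 + 40*z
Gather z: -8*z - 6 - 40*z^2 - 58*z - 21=-40*z^2 - 66*z - 27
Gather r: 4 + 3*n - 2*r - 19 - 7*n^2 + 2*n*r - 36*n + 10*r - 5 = -7*n^2 - 33*n + r*(2*n + 8) - 20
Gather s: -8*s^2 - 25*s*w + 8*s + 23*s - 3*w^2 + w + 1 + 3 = -8*s^2 + s*(31 - 25*w) - 3*w^2 + w + 4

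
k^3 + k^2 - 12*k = k*(k - 3)*(k + 4)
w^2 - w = w*(w - 1)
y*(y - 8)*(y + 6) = y^3 - 2*y^2 - 48*y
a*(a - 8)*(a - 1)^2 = a^4 - 10*a^3 + 17*a^2 - 8*a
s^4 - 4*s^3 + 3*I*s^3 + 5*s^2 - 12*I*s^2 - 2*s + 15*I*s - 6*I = (s - 2)*(s - 1)^2*(s + 3*I)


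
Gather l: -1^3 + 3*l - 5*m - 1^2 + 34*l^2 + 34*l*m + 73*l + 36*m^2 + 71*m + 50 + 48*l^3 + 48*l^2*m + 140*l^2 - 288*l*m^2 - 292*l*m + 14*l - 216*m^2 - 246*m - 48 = 48*l^3 + l^2*(48*m + 174) + l*(-288*m^2 - 258*m + 90) - 180*m^2 - 180*m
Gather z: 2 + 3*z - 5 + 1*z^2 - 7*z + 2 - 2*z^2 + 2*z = -z^2 - 2*z - 1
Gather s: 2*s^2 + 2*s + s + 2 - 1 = 2*s^2 + 3*s + 1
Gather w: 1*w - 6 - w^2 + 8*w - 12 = -w^2 + 9*w - 18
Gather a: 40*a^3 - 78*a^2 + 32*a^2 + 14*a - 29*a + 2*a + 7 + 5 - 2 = 40*a^3 - 46*a^2 - 13*a + 10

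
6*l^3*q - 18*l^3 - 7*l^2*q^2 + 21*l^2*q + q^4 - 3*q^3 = (-2*l + q)*(-l + q)*(3*l + q)*(q - 3)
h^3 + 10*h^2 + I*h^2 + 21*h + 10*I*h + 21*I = (h + 3)*(h + 7)*(h + I)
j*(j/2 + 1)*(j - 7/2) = j^3/2 - 3*j^2/4 - 7*j/2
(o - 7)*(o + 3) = o^2 - 4*o - 21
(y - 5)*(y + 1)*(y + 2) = y^3 - 2*y^2 - 13*y - 10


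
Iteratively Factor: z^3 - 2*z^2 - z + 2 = (z - 2)*(z^2 - 1) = (z - 2)*(z - 1)*(z + 1)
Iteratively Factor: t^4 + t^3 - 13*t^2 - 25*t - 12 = (t + 3)*(t^3 - 2*t^2 - 7*t - 4) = (t + 1)*(t + 3)*(t^2 - 3*t - 4) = (t - 4)*(t + 1)*(t + 3)*(t + 1)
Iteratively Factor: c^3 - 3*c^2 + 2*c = (c - 2)*(c^2 - c) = (c - 2)*(c - 1)*(c)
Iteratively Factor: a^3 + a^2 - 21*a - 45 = (a + 3)*(a^2 - 2*a - 15) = (a + 3)^2*(a - 5)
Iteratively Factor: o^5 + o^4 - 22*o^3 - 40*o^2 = (o + 4)*(o^4 - 3*o^3 - 10*o^2) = (o - 5)*(o + 4)*(o^3 + 2*o^2) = o*(o - 5)*(o + 4)*(o^2 + 2*o) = o*(o - 5)*(o + 2)*(o + 4)*(o)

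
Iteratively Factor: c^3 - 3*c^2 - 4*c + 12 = (c - 3)*(c^2 - 4) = (c - 3)*(c - 2)*(c + 2)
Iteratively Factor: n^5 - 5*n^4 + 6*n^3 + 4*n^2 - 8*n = (n)*(n^4 - 5*n^3 + 6*n^2 + 4*n - 8) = n*(n - 2)*(n^3 - 3*n^2 + 4) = n*(n - 2)*(n + 1)*(n^2 - 4*n + 4) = n*(n - 2)^2*(n + 1)*(n - 2)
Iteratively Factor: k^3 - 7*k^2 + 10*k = (k)*(k^2 - 7*k + 10) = k*(k - 2)*(k - 5)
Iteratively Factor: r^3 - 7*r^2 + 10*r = (r)*(r^2 - 7*r + 10) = r*(r - 5)*(r - 2)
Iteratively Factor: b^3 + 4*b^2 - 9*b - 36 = (b + 3)*(b^2 + b - 12) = (b - 3)*(b + 3)*(b + 4)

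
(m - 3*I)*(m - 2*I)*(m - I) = m^3 - 6*I*m^2 - 11*m + 6*I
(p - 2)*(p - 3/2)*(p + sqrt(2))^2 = p^4 - 7*p^3/2 + 2*sqrt(2)*p^3 - 7*sqrt(2)*p^2 + 5*p^2 - 7*p + 6*sqrt(2)*p + 6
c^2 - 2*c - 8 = (c - 4)*(c + 2)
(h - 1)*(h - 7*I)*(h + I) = h^3 - h^2 - 6*I*h^2 + 7*h + 6*I*h - 7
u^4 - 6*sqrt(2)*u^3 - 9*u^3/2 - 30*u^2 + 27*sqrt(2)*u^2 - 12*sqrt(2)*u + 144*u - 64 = (u - 4)*(u - 1/2)*(u - 8*sqrt(2))*(u + 2*sqrt(2))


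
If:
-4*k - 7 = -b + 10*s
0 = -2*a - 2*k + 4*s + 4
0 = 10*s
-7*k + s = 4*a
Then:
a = 14/3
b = -11/3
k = -8/3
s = 0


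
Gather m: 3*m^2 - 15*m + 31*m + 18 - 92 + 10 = 3*m^2 + 16*m - 64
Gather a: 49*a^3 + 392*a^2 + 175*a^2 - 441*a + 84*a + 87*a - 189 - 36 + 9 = 49*a^3 + 567*a^2 - 270*a - 216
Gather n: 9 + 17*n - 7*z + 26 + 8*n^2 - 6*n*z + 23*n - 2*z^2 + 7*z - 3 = 8*n^2 + n*(40 - 6*z) - 2*z^2 + 32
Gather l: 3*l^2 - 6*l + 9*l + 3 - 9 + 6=3*l^2 + 3*l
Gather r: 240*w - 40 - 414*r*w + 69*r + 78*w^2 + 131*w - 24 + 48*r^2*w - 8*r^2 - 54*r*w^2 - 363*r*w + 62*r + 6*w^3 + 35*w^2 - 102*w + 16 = r^2*(48*w - 8) + r*(-54*w^2 - 777*w + 131) + 6*w^3 + 113*w^2 + 269*w - 48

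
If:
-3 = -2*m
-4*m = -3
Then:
No Solution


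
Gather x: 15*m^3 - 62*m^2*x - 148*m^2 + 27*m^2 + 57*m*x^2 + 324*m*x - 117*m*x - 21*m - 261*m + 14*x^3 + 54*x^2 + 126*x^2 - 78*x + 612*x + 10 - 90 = 15*m^3 - 121*m^2 - 282*m + 14*x^3 + x^2*(57*m + 180) + x*(-62*m^2 + 207*m + 534) - 80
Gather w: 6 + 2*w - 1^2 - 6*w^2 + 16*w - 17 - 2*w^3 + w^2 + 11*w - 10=-2*w^3 - 5*w^2 + 29*w - 22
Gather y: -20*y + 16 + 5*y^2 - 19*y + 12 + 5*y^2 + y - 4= 10*y^2 - 38*y + 24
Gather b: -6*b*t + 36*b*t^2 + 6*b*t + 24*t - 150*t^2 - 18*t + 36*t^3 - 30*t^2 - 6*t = 36*b*t^2 + 36*t^3 - 180*t^2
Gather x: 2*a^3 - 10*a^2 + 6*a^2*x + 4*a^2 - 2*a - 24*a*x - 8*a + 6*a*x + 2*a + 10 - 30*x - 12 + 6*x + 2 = 2*a^3 - 6*a^2 - 8*a + x*(6*a^2 - 18*a - 24)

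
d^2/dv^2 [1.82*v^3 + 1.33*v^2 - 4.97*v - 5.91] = 10.92*v + 2.66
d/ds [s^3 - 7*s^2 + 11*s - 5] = 3*s^2 - 14*s + 11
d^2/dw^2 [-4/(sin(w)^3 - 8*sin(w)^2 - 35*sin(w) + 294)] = 4*(9*sin(w)^4 + 38*sin(w)^3 + 265*sin(w)^2 + 170*sin(w) - 146)/((sin(w) - 7)^4*(sin(w) + 6)^3)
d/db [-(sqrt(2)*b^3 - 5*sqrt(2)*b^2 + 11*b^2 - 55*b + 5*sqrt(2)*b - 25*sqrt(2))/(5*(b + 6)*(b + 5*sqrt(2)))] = (-sqrt(2)*b^4 - 20*b^3 - 12*sqrt(2)*b^3 - 251*b^2 - 20*sqrt(2)*b^2 - 710*sqrt(2)*b + 600*b - 550 + 1500*sqrt(2))/(5*(b^4 + 12*b^3 + 10*sqrt(2)*b^3 + 86*b^2 + 120*sqrt(2)*b^2 + 360*sqrt(2)*b + 600*b + 1800))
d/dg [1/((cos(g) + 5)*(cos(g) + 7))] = 2*(cos(g) + 6)*sin(g)/((cos(g) + 5)^2*(cos(g) + 7)^2)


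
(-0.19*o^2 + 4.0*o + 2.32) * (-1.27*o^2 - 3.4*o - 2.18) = 0.2413*o^4 - 4.434*o^3 - 16.1322*o^2 - 16.608*o - 5.0576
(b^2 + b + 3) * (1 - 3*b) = -3*b^3 - 2*b^2 - 8*b + 3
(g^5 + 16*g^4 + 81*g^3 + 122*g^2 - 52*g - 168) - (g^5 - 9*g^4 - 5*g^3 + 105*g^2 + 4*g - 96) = 25*g^4 + 86*g^3 + 17*g^2 - 56*g - 72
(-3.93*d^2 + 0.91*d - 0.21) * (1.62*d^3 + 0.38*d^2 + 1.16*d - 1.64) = -6.3666*d^5 - 0.0191999999999999*d^4 - 4.5532*d^3 + 7.421*d^2 - 1.736*d + 0.3444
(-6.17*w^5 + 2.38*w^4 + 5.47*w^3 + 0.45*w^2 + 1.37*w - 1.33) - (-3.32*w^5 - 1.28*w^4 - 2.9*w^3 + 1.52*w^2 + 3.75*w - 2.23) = -2.85*w^5 + 3.66*w^4 + 8.37*w^3 - 1.07*w^2 - 2.38*w + 0.9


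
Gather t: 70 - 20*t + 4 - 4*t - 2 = 72 - 24*t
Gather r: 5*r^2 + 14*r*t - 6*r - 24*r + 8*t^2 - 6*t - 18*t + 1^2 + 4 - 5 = 5*r^2 + r*(14*t - 30) + 8*t^2 - 24*t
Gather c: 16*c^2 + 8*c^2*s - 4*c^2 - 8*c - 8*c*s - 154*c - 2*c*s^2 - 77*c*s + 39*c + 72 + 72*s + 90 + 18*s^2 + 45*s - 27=c^2*(8*s + 12) + c*(-2*s^2 - 85*s - 123) + 18*s^2 + 117*s + 135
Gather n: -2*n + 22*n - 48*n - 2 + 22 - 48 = -28*n - 28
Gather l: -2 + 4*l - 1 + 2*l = 6*l - 3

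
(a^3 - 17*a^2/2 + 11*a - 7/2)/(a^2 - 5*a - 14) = (2*a^2 - 3*a + 1)/(2*(a + 2))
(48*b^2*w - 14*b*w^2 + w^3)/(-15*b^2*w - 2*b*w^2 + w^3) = (-48*b^2 + 14*b*w - w^2)/(15*b^2 + 2*b*w - w^2)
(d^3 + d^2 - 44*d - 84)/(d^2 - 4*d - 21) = (d^2 + 8*d + 12)/(d + 3)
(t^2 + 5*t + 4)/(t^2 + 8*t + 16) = (t + 1)/(t + 4)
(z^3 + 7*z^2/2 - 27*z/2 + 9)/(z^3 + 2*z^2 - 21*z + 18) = (z - 3/2)/(z - 3)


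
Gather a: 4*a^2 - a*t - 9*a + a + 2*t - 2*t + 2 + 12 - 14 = 4*a^2 + a*(-t - 8)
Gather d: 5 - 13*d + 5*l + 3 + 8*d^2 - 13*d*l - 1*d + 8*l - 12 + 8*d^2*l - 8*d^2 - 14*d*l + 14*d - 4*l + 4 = 8*d^2*l - 27*d*l + 9*l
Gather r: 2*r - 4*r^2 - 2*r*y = -4*r^2 + r*(2 - 2*y)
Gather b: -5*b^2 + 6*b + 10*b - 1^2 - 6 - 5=-5*b^2 + 16*b - 12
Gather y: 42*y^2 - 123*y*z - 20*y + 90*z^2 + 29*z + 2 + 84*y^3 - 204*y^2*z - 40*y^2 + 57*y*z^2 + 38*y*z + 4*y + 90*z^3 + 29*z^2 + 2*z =84*y^3 + y^2*(2 - 204*z) + y*(57*z^2 - 85*z - 16) + 90*z^3 + 119*z^2 + 31*z + 2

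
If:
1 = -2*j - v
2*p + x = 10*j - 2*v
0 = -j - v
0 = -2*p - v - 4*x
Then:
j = -1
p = -47/6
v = 1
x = 11/3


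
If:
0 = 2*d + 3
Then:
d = -3/2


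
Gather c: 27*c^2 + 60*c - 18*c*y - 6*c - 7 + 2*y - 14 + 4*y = 27*c^2 + c*(54 - 18*y) + 6*y - 21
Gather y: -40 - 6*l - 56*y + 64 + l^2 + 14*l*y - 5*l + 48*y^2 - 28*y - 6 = l^2 - 11*l + 48*y^2 + y*(14*l - 84) + 18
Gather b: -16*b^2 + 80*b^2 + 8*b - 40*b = 64*b^2 - 32*b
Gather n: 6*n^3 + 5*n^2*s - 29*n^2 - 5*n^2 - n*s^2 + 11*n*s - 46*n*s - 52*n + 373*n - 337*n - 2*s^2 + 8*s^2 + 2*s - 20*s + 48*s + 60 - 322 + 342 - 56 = 6*n^3 + n^2*(5*s - 34) + n*(-s^2 - 35*s - 16) + 6*s^2 + 30*s + 24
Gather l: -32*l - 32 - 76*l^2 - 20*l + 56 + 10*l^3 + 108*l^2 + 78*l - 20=10*l^3 + 32*l^2 + 26*l + 4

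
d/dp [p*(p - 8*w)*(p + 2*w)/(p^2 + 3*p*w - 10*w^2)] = (p^4 + 6*p^3*w - 32*p^2*w^2 + 120*p*w^3 + 160*w^4)/(p^4 + 6*p^3*w - 11*p^2*w^2 - 60*p*w^3 + 100*w^4)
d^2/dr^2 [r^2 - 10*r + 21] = 2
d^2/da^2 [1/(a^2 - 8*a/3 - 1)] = 6*(9*a^2 - 24*a - 4*(3*a - 4)^2 - 9)/(-3*a^2 + 8*a + 3)^3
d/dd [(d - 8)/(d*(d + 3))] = (-d^2 + 16*d + 24)/(d^2*(d^2 + 6*d + 9))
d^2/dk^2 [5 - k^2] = -2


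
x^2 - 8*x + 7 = (x - 7)*(x - 1)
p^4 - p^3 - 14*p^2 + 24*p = p*(p - 3)*(p - 2)*(p + 4)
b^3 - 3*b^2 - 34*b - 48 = (b - 8)*(b + 2)*(b + 3)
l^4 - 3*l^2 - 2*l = l*(l - 2)*(l + 1)^2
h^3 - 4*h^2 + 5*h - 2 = (h - 2)*(h - 1)^2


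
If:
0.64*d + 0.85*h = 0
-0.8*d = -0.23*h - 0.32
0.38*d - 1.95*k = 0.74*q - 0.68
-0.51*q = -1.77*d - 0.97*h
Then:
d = 0.33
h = -0.25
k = 0.16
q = 0.67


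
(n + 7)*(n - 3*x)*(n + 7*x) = n^3 + 4*n^2*x + 7*n^2 - 21*n*x^2 + 28*n*x - 147*x^2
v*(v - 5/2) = v^2 - 5*v/2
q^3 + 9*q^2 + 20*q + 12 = (q + 1)*(q + 2)*(q + 6)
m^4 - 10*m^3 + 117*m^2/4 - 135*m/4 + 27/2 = (m - 6)*(m - 3/2)^2*(m - 1)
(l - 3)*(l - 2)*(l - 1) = l^3 - 6*l^2 + 11*l - 6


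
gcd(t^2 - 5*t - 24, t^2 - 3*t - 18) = t + 3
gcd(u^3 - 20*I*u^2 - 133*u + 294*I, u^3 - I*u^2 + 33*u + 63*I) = u - 7*I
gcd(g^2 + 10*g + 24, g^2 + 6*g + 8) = g + 4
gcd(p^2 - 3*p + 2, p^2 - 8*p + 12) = p - 2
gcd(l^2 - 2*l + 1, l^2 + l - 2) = l - 1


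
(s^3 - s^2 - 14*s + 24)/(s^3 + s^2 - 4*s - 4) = (s^2 + s - 12)/(s^2 + 3*s + 2)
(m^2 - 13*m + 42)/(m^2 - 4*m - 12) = (m - 7)/(m + 2)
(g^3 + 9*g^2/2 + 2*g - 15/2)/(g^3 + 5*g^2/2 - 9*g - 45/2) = (g - 1)/(g - 3)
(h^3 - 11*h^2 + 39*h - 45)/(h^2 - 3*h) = h - 8 + 15/h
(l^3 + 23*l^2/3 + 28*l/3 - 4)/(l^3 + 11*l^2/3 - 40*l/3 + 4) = (l + 2)/(l - 2)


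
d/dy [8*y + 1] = 8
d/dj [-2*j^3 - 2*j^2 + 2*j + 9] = -6*j^2 - 4*j + 2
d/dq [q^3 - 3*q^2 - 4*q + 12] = 3*q^2 - 6*q - 4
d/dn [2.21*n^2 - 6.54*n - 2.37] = 4.42*n - 6.54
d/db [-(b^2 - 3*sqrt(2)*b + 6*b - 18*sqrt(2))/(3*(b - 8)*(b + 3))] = (-sqrt(2)*b^2 + 11*b^2/3 - 12*sqrt(2)*b + 16*b + 6*sqrt(2) + 48)/(b^4 - 10*b^3 - 23*b^2 + 240*b + 576)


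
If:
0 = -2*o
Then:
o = 0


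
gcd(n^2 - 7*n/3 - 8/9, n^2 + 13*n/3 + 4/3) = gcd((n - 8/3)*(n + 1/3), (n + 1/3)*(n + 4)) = n + 1/3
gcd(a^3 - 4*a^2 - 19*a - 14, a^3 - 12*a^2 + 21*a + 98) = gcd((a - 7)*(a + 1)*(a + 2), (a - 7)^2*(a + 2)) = a^2 - 5*a - 14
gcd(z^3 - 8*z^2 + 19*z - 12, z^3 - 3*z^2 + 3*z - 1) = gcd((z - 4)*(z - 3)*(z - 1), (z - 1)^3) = z - 1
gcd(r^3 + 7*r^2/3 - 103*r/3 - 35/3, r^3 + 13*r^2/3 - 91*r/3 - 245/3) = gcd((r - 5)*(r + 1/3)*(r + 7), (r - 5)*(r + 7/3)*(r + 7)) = r^2 + 2*r - 35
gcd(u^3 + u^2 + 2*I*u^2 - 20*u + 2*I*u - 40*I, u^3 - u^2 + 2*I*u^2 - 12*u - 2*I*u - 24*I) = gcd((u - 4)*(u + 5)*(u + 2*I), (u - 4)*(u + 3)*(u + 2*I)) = u^2 + u*(-4 + 2*I) - 8*I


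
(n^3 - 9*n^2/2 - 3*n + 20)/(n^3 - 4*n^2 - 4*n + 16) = (n - 5/2)/(n - 2)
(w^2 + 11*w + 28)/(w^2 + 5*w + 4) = (w + 7)/(w + 1)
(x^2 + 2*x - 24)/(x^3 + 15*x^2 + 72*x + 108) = (x - 4)/(x^2 + 9*x + 18)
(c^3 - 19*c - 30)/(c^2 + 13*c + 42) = (c^3 - 19*c - 30)/(c^2 + 13*c + 42)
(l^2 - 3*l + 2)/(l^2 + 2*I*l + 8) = (l^2 - 3*l + 2)/(l^2 + 2*I*l + 8)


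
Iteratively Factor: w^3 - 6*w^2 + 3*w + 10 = (w + 1)*(w^2 - 7*w + 10) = (w - 5)*(w + 1)*(w - 2)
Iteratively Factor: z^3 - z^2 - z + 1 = (z + 1)*(z^2 - 2*z + 1) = (z - 1)*(z + 1)*(z - 1)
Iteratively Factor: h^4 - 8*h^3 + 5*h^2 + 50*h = (h - 5)*(h^3 - 3*h^2 - 10*h) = (h - 5)*(h + 2)*(h^2 - 5*h) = (h - 5)^2*(h + 2)*(h)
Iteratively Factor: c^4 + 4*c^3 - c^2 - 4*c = (c)*(c^3 + 4*c^2 - c - 4) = c*(c + 1)*(c^2 + 3*c - 4) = c*(c - 1)*(c + 1)*(c + 4)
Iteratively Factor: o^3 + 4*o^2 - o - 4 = (o + 1)*(o^2 + 3*o - 4) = (o - 1)*(o + 1)*(o + 4)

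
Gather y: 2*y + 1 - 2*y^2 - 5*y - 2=-2*y^2 - 3*y - 1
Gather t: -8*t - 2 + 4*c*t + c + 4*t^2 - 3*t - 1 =c + 4*t^2 + t*(4*c - 11) - 3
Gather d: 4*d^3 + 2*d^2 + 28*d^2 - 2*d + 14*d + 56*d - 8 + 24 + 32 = 4*d^3 + 30*d^2 + 68*d + 48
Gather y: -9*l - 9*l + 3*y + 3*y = -18*l + 6*y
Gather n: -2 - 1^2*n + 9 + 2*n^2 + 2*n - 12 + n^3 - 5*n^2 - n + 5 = n^3 - 3*n^2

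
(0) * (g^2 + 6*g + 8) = 0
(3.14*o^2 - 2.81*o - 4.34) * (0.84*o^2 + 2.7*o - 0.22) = 2.6376*o^4 + 6.1176*o^3 - 11.9234*o^2 - 11.0998*o + 0.9548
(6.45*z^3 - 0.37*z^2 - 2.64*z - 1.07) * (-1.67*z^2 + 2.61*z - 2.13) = -10.7715*z^5 + 17.4524*z^4 - 10.2954*z^3 - 4.3154*z^2 + 2.8305*z + 2.2791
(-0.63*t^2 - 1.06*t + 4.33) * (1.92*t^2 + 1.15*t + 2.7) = -1.2096*t^4 - 2.7597*t^3 + 5.3936*t^2 + 2.1175*t + 11.691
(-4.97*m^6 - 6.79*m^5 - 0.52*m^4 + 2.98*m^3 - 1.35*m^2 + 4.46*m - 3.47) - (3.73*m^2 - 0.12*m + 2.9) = -4.97*m^6 - 6.79*m^5 - 0.52*m^4 + 2.98*m^3 - 5.08*m^2 + 4.58*m - 6.37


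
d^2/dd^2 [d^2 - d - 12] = 2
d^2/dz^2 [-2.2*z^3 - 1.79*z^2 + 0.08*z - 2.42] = -13.2*z - 3.58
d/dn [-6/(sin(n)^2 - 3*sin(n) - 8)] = 6*(2*sin(n) - 3)*cos(n)/(3*sin(n) + cos(n)^2 + 7)^2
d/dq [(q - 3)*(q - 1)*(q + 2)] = 3*q^2 - 4*q - 5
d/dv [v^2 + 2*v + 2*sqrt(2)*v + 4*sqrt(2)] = 2*v + 2 + 2*sqrt(2)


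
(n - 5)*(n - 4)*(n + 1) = n^3 - 8*n^2 + 11*n + 20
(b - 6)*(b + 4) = b^2 - 2*b - 24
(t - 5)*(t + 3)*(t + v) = t^3 + t^2*v - 2*t^2 - 2*t*v - 15*t - 15*v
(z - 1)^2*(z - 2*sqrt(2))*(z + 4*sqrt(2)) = z^4 - 2*z^3 + 2*sqrt(2)*z^3 - 15*z^2 - 4*sqrt(2)*z^2 + 2*sqrt(2)*z + 32*z - 16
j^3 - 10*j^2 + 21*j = j*(j - 7)*(j - 3)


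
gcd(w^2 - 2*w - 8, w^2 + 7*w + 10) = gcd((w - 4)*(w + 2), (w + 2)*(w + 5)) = w + 2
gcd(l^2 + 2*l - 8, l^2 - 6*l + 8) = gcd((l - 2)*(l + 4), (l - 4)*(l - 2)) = l - 2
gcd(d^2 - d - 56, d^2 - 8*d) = d - 8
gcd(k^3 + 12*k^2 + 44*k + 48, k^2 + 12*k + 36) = k + 6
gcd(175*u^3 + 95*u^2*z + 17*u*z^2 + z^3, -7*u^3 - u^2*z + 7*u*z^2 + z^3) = 7*u + z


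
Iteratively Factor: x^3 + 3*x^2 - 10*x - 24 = (x + 2)*(x^2 + x - 12) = (x - 3)*(x + 2)*(x + 4)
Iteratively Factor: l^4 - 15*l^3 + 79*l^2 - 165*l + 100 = (l - 1)*(l^3 - 14*l^2 + 65*l - 100) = (l - 5)*(l - 1)*(l^2 - 9*l + 20) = (l - 5)*(l - 4)*(l - 1)*(l - 5)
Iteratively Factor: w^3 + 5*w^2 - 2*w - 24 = (w + 3)*(w^2 + 2*w - 8) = (w + 3)*(w + 4)*(w - 2)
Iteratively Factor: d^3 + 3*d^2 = (d)*(d^2 + 3*d) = d*(d + 3)*(d)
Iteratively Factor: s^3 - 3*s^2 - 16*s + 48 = (s - 4)*(s^2 + s - 12) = (s - 4)*(s - 3)*(s + 4)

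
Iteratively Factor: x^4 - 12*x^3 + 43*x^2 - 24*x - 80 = (x - 4)*(x^3 - 8*x^2 + 11*x + 20) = (x - 4)^2*(x^2 - 4*x - 5) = (x - 5)*(x - 4)^2*(x + 1)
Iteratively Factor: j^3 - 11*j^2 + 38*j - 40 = (j - 5)*(j^2 - 6*j + 8) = (j - 5)*(j - 4)*(j - 2)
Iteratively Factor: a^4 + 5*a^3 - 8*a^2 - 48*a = (a)*(a^3 + 5*a^2 - 8*a - 48) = a*(a + 4)*(a^2 + a - 12) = a*(a - 3)*(a + 4)*(a + 4)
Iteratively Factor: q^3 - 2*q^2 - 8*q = (q + 2)*(q^2 - 4*q) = (q - 4)*(q + 2)*(q)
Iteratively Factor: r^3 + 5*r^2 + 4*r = (r)*(r^2 + 5*r + 4) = r*(r + 4)*(r + 1)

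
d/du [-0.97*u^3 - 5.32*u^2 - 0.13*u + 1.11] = -2.91*u^2 - 10.64*u - 0.13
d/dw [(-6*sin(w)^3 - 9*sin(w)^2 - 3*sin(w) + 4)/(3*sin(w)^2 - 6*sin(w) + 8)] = 3*(-6*sin(w)^3 + 24*sin(w)^2 - 27*sin(w) - 56)*sin(w)*cos(w)/(3*sin(w)^2 - 6*sin(w) + 8)^2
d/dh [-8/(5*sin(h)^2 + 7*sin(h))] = 8*(10*sin(h) + 7)*cos(h)/((5*sin(h) + 7)^2*sin(h)^2)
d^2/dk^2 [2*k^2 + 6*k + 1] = 4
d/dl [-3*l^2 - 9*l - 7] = -6*l - 9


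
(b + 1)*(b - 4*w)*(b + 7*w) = b^3 + 3*b^2*w + b^2 - 28*b*w^2 + 3*b*w - 28*w^2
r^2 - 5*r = r*(r - 5)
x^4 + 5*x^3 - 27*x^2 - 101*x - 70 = (x - 5)*(x + 1)*(x + 2)*(x + 7)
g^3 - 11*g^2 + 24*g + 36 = (g - 6)^2*(g + 1)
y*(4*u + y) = 4*u*y + y^2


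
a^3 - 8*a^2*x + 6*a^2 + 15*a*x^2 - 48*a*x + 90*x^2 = (a + 6)*(a - 5*x)*(a - 3*x)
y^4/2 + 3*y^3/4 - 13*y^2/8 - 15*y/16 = y*(y/2 + 1/4)*(y - 3/2)*(y + 5/2)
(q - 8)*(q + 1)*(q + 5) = q^3 - 2*q^2 - 43*q - 40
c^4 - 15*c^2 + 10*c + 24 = (c - 3)*(c - 2)*(c + 1)*(c + 4)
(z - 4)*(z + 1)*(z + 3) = z^3 - 13*z - 12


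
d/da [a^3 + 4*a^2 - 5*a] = 3*a^2 + 8*a - 5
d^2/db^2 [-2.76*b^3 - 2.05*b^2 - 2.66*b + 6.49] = -16.56*b - 4.1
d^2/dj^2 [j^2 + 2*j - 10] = 2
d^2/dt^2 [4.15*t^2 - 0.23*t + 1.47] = 8.30000000000000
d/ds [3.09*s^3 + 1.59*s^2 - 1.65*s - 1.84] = 9.27*s^2 + 3.18*s - 1.65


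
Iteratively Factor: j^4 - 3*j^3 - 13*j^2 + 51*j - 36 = (j - 1)*(j^3 - 2*j^2 - 15*j + 36) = (j - 3)*(j - 1)*(j^2 + j - 12) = (j - 3)*(j - 1)*(j + 4)*(j - 3)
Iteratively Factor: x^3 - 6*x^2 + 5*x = (x - 5)*(x^2 - x) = x*(x - 5)*(x - 1)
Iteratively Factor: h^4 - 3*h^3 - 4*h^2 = (h)*(h^3 - 3*h^2 - 4*h) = h*(h + 1)*(h^2 - 4*h) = h*(h - 4)*(h + 1)*(h)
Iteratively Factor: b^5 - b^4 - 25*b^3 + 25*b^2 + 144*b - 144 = (b + 4)*(b^4 - 5*b^3 - 5*b^2 + 45*b - 36) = (b - 1)*(b + 4)*(b^3 - 4*b^2 - 9*b + 36) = (b - 1)*(b + 3)*(b + 4)*(b^2 - 7*b + 12) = (b - 3)*(b - 1)*(b + 3)*(b + 4)*(b - 4)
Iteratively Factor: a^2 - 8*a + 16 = (a - 4)*(a - 4)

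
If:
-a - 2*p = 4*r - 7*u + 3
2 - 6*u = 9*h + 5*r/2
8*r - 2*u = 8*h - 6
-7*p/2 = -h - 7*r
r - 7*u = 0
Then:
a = -1058/2359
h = 249/674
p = -1613/2359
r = -133/337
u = -19/337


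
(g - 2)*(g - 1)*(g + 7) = g^3 + 4*g^2 - 19*g + 14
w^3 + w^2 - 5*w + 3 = (w - 1)^2*(w + 3)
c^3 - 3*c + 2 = (c - 1)^2*(c + 2)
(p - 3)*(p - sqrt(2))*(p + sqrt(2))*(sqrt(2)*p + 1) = sqrt(2)*p^4 - 3*sqrt(2)*p^3 + p^3 - 3*p^2 - 2*sqrt(2)*p^2 - 2*p + 6*sqrt(2)*p + 6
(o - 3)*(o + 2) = o^2 - o - 6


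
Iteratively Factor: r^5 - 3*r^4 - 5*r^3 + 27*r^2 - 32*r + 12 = (r - 2)*(r^4 - r^3 - 7*r^2 + 13*r - 6) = (r - 2)^2*(r^3 + r^2 - 5*r + 3) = (r - 2)^2*(r - 1)*(r^2 + 2*r - 3) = (r - 2)^2*(r - 1)^2*(r + 3)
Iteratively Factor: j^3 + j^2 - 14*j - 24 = (j + 2)*(j^2 - j - 12) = (j + 2)*(j + 3)*(j - 4)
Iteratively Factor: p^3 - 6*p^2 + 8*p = (p)*(p^2 - 6*p + 8) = p*(p - 2)*(p - 4)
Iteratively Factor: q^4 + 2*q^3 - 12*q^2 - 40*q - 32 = (q + 2)*(q^3 - 12*q - 16) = (q + 2)^2*(q^2 - 2*q - 8) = (q + 2)^3*(q - 4)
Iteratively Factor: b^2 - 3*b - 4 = (b - 4)*(b + 1)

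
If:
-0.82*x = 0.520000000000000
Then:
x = -0.63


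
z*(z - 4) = z^2 - 4*z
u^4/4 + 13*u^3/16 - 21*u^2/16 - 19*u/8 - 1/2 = (u/4 + 1)*(u - 2)*(u + 1/4)*(u + 1)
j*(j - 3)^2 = j^3 - 6*j^2 + 9*j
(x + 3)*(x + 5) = x^2 + 8*x + 15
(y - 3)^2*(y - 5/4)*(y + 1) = y^4 - 25*y^3/4 + 37*y^2/4 + 21*y/4 - 45/4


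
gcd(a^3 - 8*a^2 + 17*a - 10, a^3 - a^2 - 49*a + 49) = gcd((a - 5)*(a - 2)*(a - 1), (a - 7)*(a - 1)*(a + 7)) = a - 1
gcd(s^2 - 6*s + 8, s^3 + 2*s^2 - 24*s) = s - 4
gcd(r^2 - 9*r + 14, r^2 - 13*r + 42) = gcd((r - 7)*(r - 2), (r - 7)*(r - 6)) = r - 7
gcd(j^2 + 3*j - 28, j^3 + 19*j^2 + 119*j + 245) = j + 7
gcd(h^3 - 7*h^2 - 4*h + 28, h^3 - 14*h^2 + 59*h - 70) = h^2 - 9*h + 14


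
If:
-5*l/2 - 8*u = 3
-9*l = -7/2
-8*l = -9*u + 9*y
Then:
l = 7/18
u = -143/288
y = -2183/2592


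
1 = 1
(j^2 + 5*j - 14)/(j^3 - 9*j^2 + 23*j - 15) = (j^2 + 5*j - 14)/(j^3 - 9*j^2 + 23*j - 15)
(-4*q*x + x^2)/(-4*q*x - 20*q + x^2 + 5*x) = x/(x + 5)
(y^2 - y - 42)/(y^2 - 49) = (y + 6)/(y + 7)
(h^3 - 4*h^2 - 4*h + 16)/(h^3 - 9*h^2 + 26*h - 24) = (h + 2)/(h - 3)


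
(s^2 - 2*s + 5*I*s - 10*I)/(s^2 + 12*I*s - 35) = (s - 2)/(s + 7*I)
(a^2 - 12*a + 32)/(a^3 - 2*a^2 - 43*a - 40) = (a - 4)/(a^2 + 6*a + 5)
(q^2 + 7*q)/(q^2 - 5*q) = (q + 7)/(q - 5)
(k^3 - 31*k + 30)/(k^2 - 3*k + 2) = (k^2 + k - 30)/(k - 2)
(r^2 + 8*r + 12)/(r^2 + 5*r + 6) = (r + 6)/(r + 3)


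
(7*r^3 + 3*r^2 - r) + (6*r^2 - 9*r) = 7*r^3 + 9*r^2 - 10*r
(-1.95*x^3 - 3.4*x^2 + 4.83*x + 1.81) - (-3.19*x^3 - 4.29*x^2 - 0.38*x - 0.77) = 1.24*x^3 + 0.89*x^2 + 5.21*x + 2.58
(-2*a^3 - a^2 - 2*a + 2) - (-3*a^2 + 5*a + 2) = -2*a^3 + 2*a^2 - 7*a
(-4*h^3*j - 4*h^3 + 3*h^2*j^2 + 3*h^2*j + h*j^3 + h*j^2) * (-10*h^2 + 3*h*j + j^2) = 40*h^5*j + 40*h^5 - 42*h^4*j^2 - 42*h^4*j - 5*h^3*j^3 - 5*h^3*j^2 + 6*h^2*j^4 + 6*h^2*j^3 + h*j^5 + h*j^4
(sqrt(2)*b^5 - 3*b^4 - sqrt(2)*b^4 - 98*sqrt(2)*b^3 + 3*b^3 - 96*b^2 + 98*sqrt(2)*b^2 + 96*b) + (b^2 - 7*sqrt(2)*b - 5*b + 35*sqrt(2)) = sqrt(2)*b^5 - 3*b^4 - sqrt(2)*b^4 - 98*sqrt(2)*b^3 + 3*b^3 - 95*b^2 + 98*sqrt(2)*b^2 - 7*sqrt(2)*b + 91*b + 35*sqrt(2)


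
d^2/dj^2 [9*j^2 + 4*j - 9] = 18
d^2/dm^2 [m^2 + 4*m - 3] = 2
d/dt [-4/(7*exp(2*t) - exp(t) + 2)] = (56*exp(t) - 4)*exp(t)/(7*exp(2*t) - exp(t) + 2)^2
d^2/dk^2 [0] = 0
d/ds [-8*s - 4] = -8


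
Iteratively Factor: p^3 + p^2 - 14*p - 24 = (p + 3)*(p^2 - 2*p - 8) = (p + 2)*(p + 3)*(p - 4)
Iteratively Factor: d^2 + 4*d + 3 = (d + 3)*(d + 1)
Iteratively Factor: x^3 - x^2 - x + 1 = (x - 1)*(x^2 - 1) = (x - 1)^2*(x + 1)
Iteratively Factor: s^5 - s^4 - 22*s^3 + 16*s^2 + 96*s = (s)*(s^4 - s^3 - 22*s^2 + 16*s + 96) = s*(s + 4)*(s^3 - 5*s^2 - 2*s + 24) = s*(s - 4)*(s + 4)*(s^2 - s - 6) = s*(s - 4)*(s + 2)*(s + 4)*(s - 3)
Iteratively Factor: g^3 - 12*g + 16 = (g - 2)*(g^2 + 2*g - 8) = (g - 2)*(g + 4)*(g - 2)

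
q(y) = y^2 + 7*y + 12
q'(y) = 2*y + 7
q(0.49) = 15.67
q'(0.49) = 7.98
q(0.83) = 18.50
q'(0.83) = 8.66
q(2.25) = 32.81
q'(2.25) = 11.50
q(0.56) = 16.23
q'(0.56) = 8.12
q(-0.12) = 11.17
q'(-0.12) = 6.76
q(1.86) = 28.48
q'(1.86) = 10.72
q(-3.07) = -0.07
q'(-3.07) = 0.86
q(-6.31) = 7.65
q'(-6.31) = -5.62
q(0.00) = 12.00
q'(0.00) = 7.00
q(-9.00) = 30.00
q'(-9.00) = -11.00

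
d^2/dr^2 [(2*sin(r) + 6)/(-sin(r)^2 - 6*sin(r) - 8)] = 2*(sin(r)^5 + 6*sin(r)^4 + 4*sin(r)^3 - 54*sin(r)^2 - 140*sin(r) - 72)/(sin(r)^2 + 6*sin(r) + 8)^3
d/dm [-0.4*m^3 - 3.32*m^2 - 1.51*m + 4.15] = -1.2*m^2 - 6.64*m - 1.51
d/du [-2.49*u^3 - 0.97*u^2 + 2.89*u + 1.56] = -7.47*u^2 - 1.94*u + 2.89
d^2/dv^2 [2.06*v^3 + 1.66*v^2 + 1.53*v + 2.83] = 12.36*v + 3.32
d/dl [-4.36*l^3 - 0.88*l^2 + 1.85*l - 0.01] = -13.08*l^2 - 1.76*l + 1.85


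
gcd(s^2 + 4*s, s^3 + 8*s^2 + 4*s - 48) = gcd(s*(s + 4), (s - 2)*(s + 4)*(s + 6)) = s + 4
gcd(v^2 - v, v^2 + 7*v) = v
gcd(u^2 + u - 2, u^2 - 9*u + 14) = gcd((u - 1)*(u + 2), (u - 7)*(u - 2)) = 1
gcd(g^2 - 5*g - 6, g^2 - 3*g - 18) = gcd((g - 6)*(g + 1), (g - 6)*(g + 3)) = g - 6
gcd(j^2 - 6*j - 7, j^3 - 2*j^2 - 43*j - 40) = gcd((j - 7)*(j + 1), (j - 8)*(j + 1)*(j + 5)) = j + 1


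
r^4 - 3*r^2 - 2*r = r*(r - 2)*(r + 1)^2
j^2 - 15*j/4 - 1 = (j - 4)*(j + 1/4)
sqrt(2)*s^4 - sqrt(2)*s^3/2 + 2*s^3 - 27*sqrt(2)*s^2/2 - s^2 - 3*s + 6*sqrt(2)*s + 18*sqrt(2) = (s - 3/2)*(s - 2*sqrt(2))*(s + 3*sqrt(2))*(sqrt(2)*s + sqrt(2))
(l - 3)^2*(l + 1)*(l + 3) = l^4 - 2*l^3 - 12*l^2 + 18*l + 27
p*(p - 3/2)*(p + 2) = p^3 + p^2/2 - 3*p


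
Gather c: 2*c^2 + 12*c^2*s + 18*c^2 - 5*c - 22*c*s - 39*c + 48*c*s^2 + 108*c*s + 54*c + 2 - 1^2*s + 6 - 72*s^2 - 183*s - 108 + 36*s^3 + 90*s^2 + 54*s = c^2*(12*s + 20) + c*(48*s^2 + 86*s + 10) + 36*s^3 + 18*s^2 - 130*s - 100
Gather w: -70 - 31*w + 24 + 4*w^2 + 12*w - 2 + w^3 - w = w^3 + 4*w^2 - 20*w - 48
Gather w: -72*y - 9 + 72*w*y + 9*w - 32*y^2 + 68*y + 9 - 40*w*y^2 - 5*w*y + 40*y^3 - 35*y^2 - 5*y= w*(-40*y^2 + 67*y + 9) + 40*y^3 - 67*y^2 - 9*y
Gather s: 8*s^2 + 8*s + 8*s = 8*s^2 + 16*s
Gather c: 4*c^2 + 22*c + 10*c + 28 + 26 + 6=4*c^2 + 32*c + 60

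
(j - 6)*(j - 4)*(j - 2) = j^3 - 12*j^2 + 44*j - 48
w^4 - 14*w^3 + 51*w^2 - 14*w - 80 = (w - 8)*(w - 5)*(w - 2)*(w + 1)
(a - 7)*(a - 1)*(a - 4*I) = a^3 - 8*a^2 - 4*I*a^2 + 7*a + 32*I*a - 28*I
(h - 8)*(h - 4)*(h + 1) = h^3 - 11*h^2 + 20*h + 32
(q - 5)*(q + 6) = q^2 + q - 30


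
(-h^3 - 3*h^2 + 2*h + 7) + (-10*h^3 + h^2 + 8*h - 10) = -11*h^3 - 2*h^2 + 10*h - 3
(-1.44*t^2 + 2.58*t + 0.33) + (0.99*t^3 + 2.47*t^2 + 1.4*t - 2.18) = 0.99*t^3 + 1.03*t^2 + 3.98*t - 1.85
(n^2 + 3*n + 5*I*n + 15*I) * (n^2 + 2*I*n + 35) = n^4 + 3*n^3 + 7*I*n^3 + 25*n^2 + 21*I*n^2 + 75*n + 175*I*n + 525*I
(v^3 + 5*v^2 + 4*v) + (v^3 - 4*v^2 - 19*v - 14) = 2*v^3 + v^2 - 15*v - 14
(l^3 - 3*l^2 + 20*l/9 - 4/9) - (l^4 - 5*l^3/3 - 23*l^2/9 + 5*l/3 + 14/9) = -l^4 + 8*l^3/3 - 4*l^2/9 + 5*l/9 - 2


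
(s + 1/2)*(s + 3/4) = s^2 + 5*s/4 + 3/8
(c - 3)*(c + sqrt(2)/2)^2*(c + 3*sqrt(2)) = c^4 - 3*c^3 + 4*sqrt(2)*c^3 - 12*sqrt(2)*c^2 + 13*c^2/2 - 39*c/2 + 3*sqrt(2)*c/2 - 9*sqrt(2)/2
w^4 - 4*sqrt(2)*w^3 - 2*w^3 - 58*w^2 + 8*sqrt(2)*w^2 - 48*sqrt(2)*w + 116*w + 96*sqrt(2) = (w - 2)*(w - 8*sqrt(2))*(w + sqrt(2))*(w + 3*sqrt(2))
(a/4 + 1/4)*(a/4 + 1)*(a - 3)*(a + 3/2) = a^4/16 + 7*a^3/32 - a^2/2 - 57*a/32 - 9/8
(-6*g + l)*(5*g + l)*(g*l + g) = -30*g^3*l - 30*g^3 - g^2*l^2 - g^2*l + g*l^3 + g*l^2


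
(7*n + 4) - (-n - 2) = 8*n + 6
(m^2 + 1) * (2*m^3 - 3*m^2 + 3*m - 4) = 2*m^5 - 3*m^4 + 5*m^3 - 7*m^2 + 3*m - 4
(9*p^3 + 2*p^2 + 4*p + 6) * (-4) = -36*p^3 - 8*p^2 - 16*p - 24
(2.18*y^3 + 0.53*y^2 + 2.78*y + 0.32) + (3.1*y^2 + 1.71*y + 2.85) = 2.18*y^3 + 3.63*y^2 + 4.49*y + 3.17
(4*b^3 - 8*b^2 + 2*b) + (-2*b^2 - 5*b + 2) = 4*b^3 - 10*b^2 - 3*b + 2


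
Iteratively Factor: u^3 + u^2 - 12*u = (u)*(u^2 + u - 12) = u*(u - 3)*(u + 4)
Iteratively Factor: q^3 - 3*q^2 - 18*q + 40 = (q - 2)*(q^2 - q - 20) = (q - 2)*(q + 4)*(q - 5)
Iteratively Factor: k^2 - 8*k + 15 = (k - 3)*(k - 5)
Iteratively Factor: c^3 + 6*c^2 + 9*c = (c + 3)*(c^2 + 3*c) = (c + 3)^2*(c)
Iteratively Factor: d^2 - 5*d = (d)*(d - 5)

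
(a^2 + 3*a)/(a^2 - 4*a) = (a + 3)/(a - 4)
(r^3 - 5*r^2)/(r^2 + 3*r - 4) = r^2*(r - 5)/(r^2 + 3*r - 4)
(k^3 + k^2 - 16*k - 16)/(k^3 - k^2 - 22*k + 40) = (k^2 + 5*k + 4)/(k^2 + 3*k - 10)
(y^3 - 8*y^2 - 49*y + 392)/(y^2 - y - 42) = (y^2 - y - 56)/(y + 6)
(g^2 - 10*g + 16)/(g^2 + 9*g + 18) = (g^2 - 10*g + 16)/(g^2 + 9*g + 18)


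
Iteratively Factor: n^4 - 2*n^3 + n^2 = (n)*(n^3 - 2*n^2 + n) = n^2*(n^2 - 2*n + 1) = n^2*(n - 1)*(n - 1)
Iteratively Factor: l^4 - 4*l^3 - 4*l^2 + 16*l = (l - 2)*(l^3 - 2*l^2 - 8*l) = (l - 4)*(l - 2)*(l^2 + 2*l) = l*(l - 4)*(l - 2)*(l + 2)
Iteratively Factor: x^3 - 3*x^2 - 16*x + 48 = (x - 3)*(x^2 - 16) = (x - 3)*(x + 4)*(x - 4)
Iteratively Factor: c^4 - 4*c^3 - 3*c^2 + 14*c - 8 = (c - 1)*(c^3 - 3*c^2 - 6*c + 8) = (c - 4)*(c - 1)*(c^2 + c - 2) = (c - 4)*(c - 1)^2*(c + 2)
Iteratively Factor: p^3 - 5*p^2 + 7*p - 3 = (p - 1)*(p^2 - 4*p + 3) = (p - 3)*(p - 1)*(p - 1)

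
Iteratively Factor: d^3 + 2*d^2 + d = (d)*(d^2 + 2*d + 1) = d*(d + 1)*(d + 1)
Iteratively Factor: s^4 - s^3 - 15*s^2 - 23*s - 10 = (s + 1)*(s^3 - 2*s^2 - 13*s - 10) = (s + 1)^2*(s^2 - 3*s - 10) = (s - 5)*(s + 1)^2*(s + 2)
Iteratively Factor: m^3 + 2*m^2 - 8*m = (m - 2)*(m^2 + 4*m) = (m - 2)*(m + 4)*(m)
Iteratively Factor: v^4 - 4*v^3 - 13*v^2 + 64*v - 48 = (v - 4)*(v^3 - 13*v + 12) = (v - 4)*(v - 3)*(v^2 + 3*v - 4) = (v - 4)*(v - 3)*(v - 1)*(v + 4)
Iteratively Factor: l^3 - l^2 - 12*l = (l + 3)*(l^2 - 4*l) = (l - 4)*(l + 3)*(l)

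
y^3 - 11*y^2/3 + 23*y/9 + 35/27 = (y - 7/3)*(y - 5/3)*(y + 1/3)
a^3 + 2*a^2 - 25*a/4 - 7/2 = (a - 2)*(a + 1/2)*(a + 7/2)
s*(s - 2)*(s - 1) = s^3 - 3*s^2 + 2*s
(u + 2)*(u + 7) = u^2 + 9*u + 14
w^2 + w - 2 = (w - 1)*(w + 2)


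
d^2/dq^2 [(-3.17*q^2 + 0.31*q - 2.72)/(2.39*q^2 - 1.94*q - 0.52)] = (-25.854542*q^3 - 116.859528*q^2 + 77.98092*q - 29.574608)/(13.651919*q^6 - 33.244422*q^5 + 18.074136*q^4 + 7.164808*q^3 - 3.932448*q^2 - 1.573728*q - 0.140608)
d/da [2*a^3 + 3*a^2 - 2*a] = 6*a^2 + 6*a - 2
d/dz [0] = 0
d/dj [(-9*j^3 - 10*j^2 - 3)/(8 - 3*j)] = (54*j^3 - 186*j^2 - 160*j - 9)/(9*j^2 - 48*j + 64)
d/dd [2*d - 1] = 2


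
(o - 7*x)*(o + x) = o^2 - 6*o*x - 7*x^2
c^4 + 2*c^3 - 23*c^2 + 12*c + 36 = (c - 3)*(c - 2)*(c + 1)*(c + 6)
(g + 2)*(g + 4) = g^2 + 6*g + 8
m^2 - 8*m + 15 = (m - 5)*(m - 3)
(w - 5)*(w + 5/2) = w^2 - 5*w/2 - 25/2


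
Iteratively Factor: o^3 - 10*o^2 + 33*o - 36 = (o - 4)*(o^2 - 6*o + 9) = (o - 4)*(o - 3)*(o - 3)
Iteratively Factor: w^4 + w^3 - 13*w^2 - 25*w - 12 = (w - 4)*(w^3 + 5*w^2 + 7*w + 3) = (w - 4)*(w + 1)*(w^2 + 4*w + 3) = (w - 4)*(w + 1)^2*(w + 3)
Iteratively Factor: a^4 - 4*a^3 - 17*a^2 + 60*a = (a + 4)*(a^3 - 8*a^2 + 15*a) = (a - 5)*(a + 4)*(a^2 - 3*a) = a*(a - 5)*(a + 4)*(a - 3)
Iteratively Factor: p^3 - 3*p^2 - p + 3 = (p - 3)*(p^2 - 1) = (p - 3)*(p + 1)*(p - 1)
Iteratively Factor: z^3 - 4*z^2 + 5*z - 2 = (z - 1)*(z^2 - 3*z + 2) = (z - 2)*(z - 1)*(z - 1)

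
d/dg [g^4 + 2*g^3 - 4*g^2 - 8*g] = 4*g^3 + 6*g^2 - 8*g - 8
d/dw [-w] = -1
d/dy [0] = 0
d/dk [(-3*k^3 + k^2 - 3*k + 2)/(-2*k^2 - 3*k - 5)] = (6*k^4 + 18*k^3 + 36*k^2 - 2*k + 21)/(4*k^4 + 12*k^3 + 29*k^2 + 30*k + 25)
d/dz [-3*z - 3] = -3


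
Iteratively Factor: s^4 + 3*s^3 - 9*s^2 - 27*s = (s - 3)*(s^3 + 6*s^2 + 9*s) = (s - 3)*(s + 3)*(s^2 + 3*s) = s*(s - 3)*(s + 3)*(s + 3)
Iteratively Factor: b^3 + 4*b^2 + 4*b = (b)*(b^2 + 4*b + 4) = b*(b + 2)*(b + 2)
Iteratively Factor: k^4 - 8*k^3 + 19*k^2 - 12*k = (k - 4)*(k^3 - 4*k^2 + 3*k) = (k - 4)*(k - 1)*(k^2 - 3*k) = (k - 4)*(k - 3)*(k - 1)*(k)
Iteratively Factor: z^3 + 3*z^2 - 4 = (z - 1)*(z^2 + 4*z + 4) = (z - 1)*(z + 2)*(z + 2)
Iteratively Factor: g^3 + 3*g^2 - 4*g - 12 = (g + 2)*(g^2 + g - 6) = (g - 2)*(g + 2)*(g + 3)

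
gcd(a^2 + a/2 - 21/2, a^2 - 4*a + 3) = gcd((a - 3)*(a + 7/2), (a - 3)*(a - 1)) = a - 3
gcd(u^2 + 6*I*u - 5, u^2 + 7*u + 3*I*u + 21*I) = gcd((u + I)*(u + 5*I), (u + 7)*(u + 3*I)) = 1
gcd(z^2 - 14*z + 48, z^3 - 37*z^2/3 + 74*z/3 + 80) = z^2 - 14*z + 48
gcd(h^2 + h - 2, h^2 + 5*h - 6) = h - 1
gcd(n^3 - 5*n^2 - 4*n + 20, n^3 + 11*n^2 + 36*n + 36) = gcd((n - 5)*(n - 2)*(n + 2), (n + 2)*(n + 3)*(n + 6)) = n + 2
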